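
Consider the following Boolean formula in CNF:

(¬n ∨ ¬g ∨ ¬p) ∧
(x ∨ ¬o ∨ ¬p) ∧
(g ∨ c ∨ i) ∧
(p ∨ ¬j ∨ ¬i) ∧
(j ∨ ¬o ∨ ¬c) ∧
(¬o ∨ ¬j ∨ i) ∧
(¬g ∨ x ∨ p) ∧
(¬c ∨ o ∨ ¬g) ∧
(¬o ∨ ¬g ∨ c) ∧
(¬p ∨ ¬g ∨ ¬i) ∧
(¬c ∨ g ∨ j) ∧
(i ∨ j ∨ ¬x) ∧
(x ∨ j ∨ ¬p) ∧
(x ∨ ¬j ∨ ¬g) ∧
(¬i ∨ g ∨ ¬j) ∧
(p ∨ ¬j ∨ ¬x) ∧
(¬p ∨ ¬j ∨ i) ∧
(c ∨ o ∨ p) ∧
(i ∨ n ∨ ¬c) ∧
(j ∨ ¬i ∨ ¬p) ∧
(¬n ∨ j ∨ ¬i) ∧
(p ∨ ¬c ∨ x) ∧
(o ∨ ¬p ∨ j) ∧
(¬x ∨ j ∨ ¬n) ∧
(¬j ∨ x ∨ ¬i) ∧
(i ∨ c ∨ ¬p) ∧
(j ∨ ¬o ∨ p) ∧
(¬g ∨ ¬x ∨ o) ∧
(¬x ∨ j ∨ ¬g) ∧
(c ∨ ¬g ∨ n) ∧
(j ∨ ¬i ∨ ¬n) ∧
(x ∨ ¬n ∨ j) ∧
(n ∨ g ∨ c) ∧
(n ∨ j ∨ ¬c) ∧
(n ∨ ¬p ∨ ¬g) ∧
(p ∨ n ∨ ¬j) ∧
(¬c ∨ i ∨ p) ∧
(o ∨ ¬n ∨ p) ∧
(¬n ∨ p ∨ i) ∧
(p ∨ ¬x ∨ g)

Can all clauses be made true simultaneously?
No

No, the formula is not satisfiable.

No assignment of truth values to the variables can make all 40 clauses true simultaneously.

The formula is UNSAT (unsatisfiable).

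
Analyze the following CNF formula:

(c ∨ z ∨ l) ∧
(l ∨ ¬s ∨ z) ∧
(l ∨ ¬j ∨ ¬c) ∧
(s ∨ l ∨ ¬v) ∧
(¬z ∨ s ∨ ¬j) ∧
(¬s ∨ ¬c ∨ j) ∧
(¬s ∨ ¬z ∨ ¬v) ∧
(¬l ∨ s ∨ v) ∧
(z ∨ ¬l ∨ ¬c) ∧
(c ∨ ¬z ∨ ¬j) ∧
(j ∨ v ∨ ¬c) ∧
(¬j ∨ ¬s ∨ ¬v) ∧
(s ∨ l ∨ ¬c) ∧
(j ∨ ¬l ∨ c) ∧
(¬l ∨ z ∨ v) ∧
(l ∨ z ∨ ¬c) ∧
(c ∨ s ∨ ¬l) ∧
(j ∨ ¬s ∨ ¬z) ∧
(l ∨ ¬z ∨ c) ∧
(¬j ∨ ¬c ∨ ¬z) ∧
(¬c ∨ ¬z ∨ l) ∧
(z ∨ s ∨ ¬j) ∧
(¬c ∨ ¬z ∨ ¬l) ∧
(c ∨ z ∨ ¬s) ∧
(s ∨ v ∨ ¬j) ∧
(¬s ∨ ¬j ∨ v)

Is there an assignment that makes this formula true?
No

No, the formula is not satisfiable.

No assignment of truth values to the variables can make all 26 clauses true simultaneously.

The formula is UNSAT (unsatisfiable).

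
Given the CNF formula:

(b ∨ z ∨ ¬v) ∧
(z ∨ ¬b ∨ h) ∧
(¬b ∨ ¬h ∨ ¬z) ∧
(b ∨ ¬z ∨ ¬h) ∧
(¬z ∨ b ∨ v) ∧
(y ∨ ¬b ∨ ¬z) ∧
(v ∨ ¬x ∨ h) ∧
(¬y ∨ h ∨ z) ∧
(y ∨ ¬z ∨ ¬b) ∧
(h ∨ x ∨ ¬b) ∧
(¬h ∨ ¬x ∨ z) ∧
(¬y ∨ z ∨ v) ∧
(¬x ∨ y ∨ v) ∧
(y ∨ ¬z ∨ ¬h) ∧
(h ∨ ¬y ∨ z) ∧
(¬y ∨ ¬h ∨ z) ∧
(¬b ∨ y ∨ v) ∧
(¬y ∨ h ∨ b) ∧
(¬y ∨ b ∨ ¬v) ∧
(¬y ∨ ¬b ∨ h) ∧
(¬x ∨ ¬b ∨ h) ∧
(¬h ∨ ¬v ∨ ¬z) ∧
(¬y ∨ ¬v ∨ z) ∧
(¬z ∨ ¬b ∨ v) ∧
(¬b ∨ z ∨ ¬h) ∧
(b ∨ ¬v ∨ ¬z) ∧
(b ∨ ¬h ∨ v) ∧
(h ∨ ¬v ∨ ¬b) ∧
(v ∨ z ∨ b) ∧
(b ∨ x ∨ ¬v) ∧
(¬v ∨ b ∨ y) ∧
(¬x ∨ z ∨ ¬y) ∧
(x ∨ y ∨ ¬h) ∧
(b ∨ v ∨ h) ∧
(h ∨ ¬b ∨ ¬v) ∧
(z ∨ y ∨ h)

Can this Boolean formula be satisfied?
No

No, the formula is not satisfiable.

No assignment of truth values to the variables can make all 36 clauses true simultaneously.

The formula is UNSAT (unsatisfiable).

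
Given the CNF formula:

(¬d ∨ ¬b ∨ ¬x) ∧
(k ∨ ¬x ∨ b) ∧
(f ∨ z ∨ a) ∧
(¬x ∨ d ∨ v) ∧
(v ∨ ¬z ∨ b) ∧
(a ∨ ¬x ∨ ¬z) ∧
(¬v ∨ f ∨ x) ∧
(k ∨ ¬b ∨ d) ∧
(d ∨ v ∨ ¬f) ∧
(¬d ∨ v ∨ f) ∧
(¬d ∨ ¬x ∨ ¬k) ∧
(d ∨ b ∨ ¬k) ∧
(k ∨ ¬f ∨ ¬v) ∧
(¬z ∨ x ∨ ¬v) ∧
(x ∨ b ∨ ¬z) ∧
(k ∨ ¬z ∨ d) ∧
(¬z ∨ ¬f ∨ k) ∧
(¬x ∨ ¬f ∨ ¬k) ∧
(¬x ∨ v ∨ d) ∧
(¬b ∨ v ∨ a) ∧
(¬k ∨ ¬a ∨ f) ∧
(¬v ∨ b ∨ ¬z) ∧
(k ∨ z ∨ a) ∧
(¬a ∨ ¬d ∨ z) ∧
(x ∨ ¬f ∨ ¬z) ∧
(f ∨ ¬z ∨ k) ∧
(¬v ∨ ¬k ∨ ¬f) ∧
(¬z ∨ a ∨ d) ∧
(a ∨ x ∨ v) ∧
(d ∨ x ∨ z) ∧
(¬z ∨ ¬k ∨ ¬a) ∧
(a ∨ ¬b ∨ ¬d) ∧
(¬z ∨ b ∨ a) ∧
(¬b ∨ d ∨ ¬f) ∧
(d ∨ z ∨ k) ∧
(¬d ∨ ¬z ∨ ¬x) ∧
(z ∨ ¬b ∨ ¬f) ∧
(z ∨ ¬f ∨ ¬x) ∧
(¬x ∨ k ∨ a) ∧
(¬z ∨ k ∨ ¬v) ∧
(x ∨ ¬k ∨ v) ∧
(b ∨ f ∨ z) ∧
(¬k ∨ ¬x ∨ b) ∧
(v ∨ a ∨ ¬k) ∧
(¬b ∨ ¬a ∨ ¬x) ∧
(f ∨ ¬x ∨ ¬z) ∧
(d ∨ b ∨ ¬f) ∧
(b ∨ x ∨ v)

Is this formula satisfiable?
No

No, the formula is not satisfiable.

No assignment of truth values to the variables can make all 48 clauses true simultaneously.

The formula is UNSAT (unsatisfiable).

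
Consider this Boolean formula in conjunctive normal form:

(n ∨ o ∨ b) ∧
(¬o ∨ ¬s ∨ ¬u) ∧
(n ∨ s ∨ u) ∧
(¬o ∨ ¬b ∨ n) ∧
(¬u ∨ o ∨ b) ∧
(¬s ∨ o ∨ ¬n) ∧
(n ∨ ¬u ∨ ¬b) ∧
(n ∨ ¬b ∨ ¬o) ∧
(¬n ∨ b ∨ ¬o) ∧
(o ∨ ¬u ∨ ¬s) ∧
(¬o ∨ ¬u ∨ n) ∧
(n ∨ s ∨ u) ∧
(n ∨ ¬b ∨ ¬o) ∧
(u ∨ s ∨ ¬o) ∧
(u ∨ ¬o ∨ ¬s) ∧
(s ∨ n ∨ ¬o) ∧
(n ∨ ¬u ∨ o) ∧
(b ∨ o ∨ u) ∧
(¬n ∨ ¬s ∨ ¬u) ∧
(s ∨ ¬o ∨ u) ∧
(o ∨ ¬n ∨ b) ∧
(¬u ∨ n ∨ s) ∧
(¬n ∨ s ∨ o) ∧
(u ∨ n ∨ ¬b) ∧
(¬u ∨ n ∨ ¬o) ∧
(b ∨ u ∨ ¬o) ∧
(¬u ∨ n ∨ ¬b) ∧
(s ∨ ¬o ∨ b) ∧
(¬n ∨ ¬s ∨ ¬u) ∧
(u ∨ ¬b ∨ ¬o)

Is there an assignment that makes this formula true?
Yes

Yes, the formula is satisfiable.

One satisfying assignment is: b=True, n=True, s=False, u=True, o=True

Verification: With this assignment, all 30 clauses evaluate to true.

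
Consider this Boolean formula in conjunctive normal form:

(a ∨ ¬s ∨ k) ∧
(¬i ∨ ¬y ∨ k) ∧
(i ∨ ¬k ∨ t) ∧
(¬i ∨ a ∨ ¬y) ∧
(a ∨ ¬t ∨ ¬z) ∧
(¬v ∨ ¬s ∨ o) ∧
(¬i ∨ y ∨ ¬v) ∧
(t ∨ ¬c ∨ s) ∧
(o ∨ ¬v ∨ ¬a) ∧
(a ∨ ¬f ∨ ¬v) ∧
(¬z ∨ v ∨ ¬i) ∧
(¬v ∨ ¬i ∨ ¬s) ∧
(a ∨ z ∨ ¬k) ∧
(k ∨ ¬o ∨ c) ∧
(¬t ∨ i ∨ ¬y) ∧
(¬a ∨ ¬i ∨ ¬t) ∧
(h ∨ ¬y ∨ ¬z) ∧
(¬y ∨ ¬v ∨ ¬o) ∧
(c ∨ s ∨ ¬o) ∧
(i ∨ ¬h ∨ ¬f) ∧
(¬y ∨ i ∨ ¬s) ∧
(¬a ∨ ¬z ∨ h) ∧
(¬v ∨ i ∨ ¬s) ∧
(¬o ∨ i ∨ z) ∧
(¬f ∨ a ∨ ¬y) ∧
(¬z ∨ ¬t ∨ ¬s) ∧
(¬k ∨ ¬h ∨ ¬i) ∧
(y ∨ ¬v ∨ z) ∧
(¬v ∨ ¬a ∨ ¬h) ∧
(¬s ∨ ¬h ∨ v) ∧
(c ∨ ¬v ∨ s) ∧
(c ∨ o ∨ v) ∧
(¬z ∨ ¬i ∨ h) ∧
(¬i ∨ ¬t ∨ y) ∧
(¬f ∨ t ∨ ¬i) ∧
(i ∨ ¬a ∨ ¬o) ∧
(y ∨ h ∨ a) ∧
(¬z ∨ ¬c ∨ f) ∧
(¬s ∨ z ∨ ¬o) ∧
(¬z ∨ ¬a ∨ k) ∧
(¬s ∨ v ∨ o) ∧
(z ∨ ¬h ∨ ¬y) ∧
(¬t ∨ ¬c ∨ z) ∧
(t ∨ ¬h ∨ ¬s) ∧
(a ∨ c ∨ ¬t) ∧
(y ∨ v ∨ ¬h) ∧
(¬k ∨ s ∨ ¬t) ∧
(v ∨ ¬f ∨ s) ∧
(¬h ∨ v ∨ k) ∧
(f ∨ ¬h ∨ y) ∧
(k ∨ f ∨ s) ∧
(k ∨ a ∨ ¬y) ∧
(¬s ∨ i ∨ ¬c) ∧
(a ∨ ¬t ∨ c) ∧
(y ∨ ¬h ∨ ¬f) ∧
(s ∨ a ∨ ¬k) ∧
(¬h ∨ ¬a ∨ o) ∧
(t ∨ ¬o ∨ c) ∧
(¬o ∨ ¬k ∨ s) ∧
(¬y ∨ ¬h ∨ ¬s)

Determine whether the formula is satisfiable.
No

No, the formula is not satisfiable.

No assignment of truth values to the variables can make all 60 clauses true simultaneously.

The formula is UNSAT (unsatisfiable).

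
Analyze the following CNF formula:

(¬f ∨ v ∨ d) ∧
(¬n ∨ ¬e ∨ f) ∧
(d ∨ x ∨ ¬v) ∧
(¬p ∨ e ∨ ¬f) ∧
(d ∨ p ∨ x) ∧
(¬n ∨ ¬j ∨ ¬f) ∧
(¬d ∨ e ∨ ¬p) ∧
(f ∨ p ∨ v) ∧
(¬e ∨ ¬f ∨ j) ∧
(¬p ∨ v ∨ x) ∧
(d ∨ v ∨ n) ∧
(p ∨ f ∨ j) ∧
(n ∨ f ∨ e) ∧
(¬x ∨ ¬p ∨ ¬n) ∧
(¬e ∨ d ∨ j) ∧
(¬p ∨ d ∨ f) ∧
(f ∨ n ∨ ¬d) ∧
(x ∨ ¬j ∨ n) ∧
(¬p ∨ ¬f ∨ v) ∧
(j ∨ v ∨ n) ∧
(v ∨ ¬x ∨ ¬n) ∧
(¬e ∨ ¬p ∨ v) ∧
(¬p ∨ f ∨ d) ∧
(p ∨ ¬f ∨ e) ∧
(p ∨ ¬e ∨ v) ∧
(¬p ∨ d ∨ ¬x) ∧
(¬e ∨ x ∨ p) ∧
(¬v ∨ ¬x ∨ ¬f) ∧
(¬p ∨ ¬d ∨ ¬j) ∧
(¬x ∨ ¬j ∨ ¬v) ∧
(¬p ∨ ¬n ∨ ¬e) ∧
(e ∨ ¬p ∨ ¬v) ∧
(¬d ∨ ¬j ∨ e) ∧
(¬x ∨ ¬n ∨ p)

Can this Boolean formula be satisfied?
No

No, the formula is not satisfiable.

No assignment of truth values to the variables can make all 34 clauses true simultaneously.

The formula is UNSAT (unsatisfiable).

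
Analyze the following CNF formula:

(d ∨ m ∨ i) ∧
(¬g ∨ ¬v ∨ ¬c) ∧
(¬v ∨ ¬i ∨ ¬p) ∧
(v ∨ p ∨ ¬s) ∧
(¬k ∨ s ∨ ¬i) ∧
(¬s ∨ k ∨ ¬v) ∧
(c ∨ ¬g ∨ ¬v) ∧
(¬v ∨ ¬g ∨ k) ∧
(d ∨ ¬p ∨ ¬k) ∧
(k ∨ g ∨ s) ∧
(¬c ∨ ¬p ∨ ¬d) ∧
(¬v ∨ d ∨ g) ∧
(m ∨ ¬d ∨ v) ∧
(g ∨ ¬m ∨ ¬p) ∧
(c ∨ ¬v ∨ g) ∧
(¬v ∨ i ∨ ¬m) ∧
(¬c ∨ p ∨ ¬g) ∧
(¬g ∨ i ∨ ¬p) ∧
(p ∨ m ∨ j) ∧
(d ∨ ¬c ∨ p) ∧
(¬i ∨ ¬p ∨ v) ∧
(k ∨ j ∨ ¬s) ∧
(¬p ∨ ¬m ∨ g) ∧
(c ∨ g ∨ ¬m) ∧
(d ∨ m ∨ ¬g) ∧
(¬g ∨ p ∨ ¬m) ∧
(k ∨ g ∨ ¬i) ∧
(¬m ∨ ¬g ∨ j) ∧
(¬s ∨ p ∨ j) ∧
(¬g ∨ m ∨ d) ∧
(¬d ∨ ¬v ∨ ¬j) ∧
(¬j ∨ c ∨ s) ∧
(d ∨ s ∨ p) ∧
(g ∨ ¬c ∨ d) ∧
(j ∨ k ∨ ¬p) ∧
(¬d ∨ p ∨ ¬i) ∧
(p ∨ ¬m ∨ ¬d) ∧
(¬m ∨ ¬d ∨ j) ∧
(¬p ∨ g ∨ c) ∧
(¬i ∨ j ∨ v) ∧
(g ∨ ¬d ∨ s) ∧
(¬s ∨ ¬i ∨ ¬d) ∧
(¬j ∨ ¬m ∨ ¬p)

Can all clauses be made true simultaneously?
No

No, the formula is not satisfiable.

No assignment of truth values to the variables can make all 43 clauses true simultaneously.

The formula is UNSAT (unsatisfiable).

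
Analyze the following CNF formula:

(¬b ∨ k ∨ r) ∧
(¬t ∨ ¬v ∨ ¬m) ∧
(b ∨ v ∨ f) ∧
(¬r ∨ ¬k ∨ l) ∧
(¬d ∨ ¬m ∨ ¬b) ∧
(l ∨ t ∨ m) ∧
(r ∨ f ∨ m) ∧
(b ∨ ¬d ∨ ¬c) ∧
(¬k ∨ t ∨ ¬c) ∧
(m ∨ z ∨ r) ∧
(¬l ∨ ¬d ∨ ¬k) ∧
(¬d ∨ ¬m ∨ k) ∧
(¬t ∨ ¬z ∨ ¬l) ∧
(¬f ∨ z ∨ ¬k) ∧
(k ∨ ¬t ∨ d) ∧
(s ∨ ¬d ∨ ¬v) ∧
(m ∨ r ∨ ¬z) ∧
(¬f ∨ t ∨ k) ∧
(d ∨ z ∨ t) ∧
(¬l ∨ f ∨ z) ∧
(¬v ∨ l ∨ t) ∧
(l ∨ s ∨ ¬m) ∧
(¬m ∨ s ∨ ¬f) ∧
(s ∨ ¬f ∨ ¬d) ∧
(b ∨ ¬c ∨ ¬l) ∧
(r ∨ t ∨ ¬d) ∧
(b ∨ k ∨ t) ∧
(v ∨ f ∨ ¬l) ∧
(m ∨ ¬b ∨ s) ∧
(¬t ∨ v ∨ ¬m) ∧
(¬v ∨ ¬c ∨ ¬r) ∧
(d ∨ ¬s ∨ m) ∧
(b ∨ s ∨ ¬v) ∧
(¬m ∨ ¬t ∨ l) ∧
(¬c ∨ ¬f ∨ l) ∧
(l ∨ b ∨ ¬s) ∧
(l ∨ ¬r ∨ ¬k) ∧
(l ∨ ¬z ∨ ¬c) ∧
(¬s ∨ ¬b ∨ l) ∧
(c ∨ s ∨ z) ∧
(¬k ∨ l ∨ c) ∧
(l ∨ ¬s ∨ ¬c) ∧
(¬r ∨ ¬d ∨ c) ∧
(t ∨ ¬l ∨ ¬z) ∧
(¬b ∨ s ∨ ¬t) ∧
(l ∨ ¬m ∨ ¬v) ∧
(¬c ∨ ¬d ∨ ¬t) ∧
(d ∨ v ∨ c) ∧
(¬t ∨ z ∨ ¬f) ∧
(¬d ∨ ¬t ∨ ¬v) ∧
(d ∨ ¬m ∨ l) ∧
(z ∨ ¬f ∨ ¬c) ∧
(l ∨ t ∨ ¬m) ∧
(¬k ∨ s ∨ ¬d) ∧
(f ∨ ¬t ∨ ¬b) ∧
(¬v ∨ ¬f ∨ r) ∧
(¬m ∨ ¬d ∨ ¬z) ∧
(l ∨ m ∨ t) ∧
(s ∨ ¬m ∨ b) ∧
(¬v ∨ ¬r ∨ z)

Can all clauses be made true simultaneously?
No

No, the formula is not satisfiable.

No assignment of truth values to the variables can make all 60 clauses true simultaneously.

The formula is UNSAT (unsatisfiable).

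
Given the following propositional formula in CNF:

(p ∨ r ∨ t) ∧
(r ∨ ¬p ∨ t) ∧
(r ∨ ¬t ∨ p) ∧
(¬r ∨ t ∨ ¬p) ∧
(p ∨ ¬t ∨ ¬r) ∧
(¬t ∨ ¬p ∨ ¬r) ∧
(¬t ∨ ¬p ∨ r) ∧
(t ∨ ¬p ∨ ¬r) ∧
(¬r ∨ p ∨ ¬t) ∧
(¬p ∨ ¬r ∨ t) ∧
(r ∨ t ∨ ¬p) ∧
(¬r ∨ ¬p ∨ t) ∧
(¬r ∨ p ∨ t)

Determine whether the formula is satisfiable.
No

No, the formula is not satisfiable.

No assignment of truth values to the variables can make all 13 clauses true simultaneously.

The formula is UNSAT (unsatisfiable).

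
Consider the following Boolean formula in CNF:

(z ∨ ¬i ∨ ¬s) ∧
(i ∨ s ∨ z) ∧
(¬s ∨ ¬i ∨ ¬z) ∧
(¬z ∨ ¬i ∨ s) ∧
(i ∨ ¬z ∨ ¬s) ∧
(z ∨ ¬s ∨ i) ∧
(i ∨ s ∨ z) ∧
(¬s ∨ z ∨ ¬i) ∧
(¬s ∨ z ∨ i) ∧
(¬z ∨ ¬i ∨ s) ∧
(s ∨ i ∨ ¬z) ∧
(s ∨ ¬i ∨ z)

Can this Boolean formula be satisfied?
No

No, the formula is not satisfiable.

No assignment of truth values to the variables can make all 12 clauses true simultaneously.

The formula is UNSAT (unsatisfiable).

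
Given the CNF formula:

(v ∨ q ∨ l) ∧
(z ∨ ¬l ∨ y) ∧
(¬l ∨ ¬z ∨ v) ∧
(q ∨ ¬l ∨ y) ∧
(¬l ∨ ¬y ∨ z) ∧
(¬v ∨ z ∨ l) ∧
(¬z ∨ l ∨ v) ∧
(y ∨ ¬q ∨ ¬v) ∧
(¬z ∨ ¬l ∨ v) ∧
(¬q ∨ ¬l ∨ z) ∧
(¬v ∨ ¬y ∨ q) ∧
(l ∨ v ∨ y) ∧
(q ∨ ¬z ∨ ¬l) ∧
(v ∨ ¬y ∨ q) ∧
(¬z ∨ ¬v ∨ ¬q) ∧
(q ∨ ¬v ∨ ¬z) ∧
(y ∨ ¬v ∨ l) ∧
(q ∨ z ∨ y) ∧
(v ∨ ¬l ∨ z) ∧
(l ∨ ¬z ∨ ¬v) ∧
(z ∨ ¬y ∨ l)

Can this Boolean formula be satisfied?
No

No, the formula is not satisfiable.

No assignment of truth values to the variables can make all 21 clauses true simultaneously.

The formula is UNSAT (unsatisfiable).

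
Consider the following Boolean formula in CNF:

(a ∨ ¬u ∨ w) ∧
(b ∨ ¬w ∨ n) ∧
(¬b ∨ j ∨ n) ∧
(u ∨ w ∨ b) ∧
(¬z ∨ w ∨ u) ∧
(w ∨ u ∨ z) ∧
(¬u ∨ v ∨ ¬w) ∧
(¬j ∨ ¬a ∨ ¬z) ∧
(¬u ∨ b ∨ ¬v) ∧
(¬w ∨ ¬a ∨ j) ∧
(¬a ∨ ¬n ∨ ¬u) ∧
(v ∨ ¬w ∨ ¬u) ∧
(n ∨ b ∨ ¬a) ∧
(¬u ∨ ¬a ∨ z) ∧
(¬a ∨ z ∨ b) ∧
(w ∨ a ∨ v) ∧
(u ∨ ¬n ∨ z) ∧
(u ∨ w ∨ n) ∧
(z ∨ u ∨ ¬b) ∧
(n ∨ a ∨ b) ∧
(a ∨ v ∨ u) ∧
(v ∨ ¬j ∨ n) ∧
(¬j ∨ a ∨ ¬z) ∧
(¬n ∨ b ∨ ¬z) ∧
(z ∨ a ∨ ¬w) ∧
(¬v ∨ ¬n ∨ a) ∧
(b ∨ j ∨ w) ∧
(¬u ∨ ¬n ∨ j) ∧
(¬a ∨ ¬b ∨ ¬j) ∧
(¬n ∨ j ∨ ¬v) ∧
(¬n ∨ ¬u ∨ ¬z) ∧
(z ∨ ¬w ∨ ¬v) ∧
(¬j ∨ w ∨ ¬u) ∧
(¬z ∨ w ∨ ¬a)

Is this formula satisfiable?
No

No, the formula is not satisfiable.

No assignment of truth values to the variables can make all 34 clauses true simultaneously.

The formula is UNSAT (unsatisfiable).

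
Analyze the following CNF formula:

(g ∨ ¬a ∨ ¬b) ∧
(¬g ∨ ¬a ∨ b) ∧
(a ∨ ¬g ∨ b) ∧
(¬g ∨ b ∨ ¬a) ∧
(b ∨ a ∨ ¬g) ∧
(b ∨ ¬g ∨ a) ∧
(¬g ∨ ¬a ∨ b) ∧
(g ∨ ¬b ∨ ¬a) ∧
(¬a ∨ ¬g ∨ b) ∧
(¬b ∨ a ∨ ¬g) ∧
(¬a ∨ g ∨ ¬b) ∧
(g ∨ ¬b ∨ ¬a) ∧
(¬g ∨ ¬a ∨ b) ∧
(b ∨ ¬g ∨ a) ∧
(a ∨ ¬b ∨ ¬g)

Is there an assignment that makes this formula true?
Yes

Yes, the formula is satisfiable.

One satisfying assignment is: a=False, b=False, g=False

Verification: With this assignment, all 15 clauses evaluate to true.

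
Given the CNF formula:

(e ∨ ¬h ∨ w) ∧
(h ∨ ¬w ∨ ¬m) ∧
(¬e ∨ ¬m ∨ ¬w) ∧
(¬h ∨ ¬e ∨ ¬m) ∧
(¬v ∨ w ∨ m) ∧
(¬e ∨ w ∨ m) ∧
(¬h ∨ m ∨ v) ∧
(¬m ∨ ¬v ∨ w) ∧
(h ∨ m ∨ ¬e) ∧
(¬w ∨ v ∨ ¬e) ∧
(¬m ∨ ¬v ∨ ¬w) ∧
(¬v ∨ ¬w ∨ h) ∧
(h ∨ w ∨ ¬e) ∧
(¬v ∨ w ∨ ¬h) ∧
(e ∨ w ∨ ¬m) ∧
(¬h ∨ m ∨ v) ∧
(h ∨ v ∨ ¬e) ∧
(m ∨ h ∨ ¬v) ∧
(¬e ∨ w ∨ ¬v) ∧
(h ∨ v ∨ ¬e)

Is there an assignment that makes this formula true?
Yes

Yes, the formula is satisfiable.

One satisfying assignment is: h=False, w=False, v=False, m=False, e=False

Verification: With this assignment, all 20 clauses evaluate to true.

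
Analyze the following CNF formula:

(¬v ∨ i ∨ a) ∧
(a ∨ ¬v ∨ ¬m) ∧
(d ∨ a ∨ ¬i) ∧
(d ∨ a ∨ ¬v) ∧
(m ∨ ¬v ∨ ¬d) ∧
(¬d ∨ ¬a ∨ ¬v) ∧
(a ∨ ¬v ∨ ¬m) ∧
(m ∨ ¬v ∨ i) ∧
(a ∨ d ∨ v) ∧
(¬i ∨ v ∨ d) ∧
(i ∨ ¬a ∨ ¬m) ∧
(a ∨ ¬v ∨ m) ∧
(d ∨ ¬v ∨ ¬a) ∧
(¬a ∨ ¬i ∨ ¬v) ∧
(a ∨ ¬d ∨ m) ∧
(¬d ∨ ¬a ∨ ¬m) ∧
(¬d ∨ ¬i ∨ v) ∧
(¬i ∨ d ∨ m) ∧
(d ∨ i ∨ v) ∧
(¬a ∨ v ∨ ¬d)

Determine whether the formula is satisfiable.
Yes

Yes, the formula is satisfiable.

One satisfying assignment is: i=False, v=False, m=True, d=True, a=False

Verification: With this assignment, all 20 clauses evaluate to true.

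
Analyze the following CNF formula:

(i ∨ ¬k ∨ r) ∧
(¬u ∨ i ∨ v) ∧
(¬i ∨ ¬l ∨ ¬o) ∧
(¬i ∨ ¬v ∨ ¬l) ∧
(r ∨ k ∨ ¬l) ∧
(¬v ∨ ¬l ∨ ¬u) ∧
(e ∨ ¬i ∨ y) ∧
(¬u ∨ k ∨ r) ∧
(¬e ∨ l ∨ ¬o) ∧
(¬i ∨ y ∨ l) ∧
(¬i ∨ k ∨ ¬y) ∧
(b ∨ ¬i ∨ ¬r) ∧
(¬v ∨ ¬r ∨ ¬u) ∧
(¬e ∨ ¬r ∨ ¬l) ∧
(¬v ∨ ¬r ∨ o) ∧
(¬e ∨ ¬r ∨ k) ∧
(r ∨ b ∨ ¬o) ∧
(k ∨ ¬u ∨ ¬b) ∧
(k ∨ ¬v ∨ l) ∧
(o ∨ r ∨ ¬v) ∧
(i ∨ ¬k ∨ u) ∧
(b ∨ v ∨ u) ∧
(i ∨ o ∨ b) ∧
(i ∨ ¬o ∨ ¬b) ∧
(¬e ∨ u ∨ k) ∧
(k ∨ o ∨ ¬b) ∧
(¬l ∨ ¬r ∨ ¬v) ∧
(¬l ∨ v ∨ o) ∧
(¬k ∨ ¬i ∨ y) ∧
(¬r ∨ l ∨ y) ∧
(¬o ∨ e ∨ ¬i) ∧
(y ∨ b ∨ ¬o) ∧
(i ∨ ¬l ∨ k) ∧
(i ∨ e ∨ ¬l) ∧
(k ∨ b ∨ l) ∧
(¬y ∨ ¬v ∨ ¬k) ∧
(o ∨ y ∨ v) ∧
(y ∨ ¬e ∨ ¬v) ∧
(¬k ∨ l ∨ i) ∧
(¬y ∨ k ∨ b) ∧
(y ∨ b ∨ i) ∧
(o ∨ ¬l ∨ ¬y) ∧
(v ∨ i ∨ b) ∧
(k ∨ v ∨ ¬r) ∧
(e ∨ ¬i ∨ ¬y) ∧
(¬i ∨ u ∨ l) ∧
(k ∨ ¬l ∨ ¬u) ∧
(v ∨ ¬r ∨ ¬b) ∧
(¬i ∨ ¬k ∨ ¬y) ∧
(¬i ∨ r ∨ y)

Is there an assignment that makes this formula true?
No

No, the formula is not satisfiable.

No assignment of truth values to the variables can make all 50 clauses true simultaneously.

The formula is UNSAT (unsatisfiable).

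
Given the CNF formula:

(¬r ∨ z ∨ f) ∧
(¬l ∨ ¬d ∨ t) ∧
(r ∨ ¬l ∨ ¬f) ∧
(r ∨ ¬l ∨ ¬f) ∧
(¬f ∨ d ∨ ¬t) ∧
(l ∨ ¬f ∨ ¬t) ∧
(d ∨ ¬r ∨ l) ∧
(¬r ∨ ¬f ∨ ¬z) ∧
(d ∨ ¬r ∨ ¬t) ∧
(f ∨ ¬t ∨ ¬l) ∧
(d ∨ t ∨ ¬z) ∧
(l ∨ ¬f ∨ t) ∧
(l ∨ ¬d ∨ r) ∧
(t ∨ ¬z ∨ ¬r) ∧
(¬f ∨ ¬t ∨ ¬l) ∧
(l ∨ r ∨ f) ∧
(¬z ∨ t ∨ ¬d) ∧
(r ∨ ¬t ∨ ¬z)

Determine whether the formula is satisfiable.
Yes

Yes, the formula is satisfiable.

One satisfying assignment is: l=True, r=False, z=False, d=False, f=False, t=False

Verification: With this assignment, all 18 clauses evaluate to true.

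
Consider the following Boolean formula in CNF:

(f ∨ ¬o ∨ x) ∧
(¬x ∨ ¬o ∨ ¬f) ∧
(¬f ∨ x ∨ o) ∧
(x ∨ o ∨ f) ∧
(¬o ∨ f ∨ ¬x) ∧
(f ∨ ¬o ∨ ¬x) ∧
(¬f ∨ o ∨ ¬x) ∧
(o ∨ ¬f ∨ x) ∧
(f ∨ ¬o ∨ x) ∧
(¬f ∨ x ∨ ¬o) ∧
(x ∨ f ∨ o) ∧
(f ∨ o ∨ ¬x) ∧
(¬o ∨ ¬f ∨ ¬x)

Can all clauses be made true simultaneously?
No

No, the formula is not satisfiable.

No assignment of truth values to the variables can make all 13 clauses true simultaneously.

The formula is UNSAT (unsatisfiable).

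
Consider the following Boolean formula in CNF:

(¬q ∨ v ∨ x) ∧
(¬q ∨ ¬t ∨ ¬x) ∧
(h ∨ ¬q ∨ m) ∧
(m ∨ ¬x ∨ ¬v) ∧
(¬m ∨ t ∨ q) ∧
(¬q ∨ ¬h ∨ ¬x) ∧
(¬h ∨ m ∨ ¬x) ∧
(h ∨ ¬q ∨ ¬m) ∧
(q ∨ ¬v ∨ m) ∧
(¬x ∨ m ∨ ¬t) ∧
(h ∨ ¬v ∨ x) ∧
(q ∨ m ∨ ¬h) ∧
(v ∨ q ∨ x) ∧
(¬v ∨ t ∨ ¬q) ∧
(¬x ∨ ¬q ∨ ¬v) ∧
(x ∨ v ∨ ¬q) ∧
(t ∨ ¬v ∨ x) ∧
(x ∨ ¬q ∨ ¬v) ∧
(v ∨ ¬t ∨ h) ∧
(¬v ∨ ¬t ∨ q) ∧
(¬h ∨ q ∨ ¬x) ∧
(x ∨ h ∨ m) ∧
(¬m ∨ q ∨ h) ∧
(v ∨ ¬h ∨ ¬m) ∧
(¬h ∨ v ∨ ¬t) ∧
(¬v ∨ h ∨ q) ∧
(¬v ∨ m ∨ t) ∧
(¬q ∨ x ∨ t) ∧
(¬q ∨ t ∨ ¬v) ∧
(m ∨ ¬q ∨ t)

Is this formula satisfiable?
Yes

Yes, the formula is satisfiable.

One satisfying assignment is: x=True, h=False, q=False, t=False, v=False, m=False

Verification: With this assignment, all 30 clauses evaluate to true.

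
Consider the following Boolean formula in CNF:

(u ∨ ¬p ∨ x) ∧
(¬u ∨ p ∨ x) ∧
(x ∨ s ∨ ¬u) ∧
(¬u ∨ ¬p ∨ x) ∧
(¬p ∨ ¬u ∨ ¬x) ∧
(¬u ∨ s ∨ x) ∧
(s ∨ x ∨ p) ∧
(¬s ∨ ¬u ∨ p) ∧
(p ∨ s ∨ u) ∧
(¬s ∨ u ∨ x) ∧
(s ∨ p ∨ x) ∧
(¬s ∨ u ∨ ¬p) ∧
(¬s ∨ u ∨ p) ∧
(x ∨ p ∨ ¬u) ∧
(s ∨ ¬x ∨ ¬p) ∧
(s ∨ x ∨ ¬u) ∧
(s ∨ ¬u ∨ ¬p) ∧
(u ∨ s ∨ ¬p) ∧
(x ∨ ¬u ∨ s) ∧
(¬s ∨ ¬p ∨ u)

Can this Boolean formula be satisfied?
Yes

Yes, the formula is satisfiable.

One satisfying assignment is: u=True, x=True, s=False, p=False

Verification: With this assignment, all 20 clauses evaluate to true.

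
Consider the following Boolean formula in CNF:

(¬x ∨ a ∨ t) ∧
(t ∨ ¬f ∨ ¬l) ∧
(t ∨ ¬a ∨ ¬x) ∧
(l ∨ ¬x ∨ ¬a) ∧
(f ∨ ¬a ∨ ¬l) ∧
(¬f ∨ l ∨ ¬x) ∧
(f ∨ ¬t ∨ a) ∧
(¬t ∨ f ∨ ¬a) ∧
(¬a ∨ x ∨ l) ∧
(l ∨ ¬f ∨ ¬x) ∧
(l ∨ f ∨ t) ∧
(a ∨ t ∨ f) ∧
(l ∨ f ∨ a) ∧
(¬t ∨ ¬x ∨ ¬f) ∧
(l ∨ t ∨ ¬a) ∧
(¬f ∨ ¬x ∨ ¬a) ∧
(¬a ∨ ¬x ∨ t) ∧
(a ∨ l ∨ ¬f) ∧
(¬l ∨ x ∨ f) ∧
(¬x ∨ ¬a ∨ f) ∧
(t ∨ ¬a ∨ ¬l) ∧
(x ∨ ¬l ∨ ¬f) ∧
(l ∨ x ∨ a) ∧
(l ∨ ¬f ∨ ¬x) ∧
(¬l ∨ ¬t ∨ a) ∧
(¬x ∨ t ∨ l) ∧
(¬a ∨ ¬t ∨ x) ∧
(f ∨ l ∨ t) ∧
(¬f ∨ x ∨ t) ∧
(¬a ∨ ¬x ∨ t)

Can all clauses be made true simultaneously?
No

No, the formula is not satisfiable.

No assignment of truth values to the variables can make all 30 clauses true simultaneously.

The formula is UNSAT (unsatisfiable).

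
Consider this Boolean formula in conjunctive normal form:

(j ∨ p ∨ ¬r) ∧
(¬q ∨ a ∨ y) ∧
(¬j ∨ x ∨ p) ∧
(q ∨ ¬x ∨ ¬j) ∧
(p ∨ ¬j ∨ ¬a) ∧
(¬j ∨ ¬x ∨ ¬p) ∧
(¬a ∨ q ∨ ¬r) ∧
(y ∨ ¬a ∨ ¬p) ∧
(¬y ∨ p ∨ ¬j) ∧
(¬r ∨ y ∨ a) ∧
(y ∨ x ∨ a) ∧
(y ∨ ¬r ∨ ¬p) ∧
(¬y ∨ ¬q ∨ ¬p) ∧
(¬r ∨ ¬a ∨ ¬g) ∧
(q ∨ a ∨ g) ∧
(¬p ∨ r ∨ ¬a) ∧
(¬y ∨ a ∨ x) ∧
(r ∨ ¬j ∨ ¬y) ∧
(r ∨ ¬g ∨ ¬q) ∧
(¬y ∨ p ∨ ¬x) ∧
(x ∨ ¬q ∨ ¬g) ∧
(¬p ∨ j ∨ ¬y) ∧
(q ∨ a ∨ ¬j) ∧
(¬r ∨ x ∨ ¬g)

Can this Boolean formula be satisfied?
Yes

Yes, the formula is satisfiable.

One satisfying assignment is: r=False, y=False, g=True, x=True, j=False, a=False, p=False, q=False

Verification: With this assignment, all 24 clauses evaluate to true.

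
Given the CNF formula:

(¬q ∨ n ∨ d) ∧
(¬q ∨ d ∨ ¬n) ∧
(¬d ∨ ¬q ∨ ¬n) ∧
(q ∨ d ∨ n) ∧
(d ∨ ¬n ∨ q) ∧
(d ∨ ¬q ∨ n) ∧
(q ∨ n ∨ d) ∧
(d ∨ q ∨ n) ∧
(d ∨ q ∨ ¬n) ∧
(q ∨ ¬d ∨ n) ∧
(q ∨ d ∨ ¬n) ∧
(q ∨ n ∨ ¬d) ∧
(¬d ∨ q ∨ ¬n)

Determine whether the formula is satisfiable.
Yes

Yes, the formula is satisfiable.

One satisfying assignment is: q=True, d=True, n=False

Verification: With this assignment, all 13 clauses evaluate to true.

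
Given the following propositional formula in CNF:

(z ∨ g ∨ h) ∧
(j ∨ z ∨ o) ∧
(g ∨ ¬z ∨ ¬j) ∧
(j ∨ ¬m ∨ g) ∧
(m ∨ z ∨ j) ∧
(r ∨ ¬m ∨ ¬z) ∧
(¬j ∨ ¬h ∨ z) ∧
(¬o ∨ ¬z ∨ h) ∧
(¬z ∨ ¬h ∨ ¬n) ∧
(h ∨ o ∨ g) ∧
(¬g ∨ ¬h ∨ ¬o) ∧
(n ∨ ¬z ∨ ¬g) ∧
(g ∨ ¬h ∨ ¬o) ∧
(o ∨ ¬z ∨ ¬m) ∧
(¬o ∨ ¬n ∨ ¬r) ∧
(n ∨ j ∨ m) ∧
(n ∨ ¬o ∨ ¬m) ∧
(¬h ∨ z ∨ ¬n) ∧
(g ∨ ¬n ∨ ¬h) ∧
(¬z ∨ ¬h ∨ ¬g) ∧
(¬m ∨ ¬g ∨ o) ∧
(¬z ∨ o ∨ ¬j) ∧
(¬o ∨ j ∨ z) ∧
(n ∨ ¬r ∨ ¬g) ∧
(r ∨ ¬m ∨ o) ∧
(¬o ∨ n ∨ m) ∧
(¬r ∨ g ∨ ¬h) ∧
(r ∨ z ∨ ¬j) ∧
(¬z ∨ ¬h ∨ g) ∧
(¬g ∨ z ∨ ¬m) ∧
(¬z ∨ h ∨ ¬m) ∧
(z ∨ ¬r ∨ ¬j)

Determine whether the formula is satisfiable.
Yes

Yes, the formula is satisfiable.

One satisfying assignment is: h=False, n=True, g=True, m=False, o=False, r=False, j=False, z=True

Verification: With this assignment, all 32 clauses evaluate to true.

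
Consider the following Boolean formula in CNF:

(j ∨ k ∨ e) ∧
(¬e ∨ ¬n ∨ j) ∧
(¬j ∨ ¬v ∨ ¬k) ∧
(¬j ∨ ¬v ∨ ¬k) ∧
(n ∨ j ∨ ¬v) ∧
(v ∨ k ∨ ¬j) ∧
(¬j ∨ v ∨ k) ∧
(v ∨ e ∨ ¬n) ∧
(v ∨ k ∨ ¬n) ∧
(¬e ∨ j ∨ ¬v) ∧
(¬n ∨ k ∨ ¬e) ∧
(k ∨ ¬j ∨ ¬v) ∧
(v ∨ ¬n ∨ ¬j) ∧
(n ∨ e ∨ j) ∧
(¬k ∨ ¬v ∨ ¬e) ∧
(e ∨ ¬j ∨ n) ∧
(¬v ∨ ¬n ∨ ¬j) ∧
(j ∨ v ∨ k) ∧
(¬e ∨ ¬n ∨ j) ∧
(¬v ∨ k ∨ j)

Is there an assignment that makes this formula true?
Yes

Yes, the formula is satisfiable.

One satisfying assignment is: e=False, v=True, n=True, k=True, j=False

Verification: With this assignment, all 20 clauses evaluate to true.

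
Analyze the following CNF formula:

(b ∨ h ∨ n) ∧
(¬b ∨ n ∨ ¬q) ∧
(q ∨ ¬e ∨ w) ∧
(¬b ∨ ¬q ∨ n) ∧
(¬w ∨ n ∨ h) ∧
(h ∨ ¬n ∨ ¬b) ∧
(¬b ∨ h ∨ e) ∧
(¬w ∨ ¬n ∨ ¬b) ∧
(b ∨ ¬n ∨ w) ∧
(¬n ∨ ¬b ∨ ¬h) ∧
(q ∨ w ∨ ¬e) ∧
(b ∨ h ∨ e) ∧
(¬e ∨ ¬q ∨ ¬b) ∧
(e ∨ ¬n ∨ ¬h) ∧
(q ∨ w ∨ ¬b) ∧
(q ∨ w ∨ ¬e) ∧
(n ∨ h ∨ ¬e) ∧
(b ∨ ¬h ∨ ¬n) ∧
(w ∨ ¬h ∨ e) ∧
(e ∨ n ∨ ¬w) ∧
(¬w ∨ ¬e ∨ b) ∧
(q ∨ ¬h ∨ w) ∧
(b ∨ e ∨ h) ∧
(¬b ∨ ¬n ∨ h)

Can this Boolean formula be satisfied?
Yes

Yes, the formula is satisfiable.

One satisfying assignment is: h=True, e=True, w=False, q=True, b=False, n=False

Verification: With this assignment, all 24 clauses evaluate to true.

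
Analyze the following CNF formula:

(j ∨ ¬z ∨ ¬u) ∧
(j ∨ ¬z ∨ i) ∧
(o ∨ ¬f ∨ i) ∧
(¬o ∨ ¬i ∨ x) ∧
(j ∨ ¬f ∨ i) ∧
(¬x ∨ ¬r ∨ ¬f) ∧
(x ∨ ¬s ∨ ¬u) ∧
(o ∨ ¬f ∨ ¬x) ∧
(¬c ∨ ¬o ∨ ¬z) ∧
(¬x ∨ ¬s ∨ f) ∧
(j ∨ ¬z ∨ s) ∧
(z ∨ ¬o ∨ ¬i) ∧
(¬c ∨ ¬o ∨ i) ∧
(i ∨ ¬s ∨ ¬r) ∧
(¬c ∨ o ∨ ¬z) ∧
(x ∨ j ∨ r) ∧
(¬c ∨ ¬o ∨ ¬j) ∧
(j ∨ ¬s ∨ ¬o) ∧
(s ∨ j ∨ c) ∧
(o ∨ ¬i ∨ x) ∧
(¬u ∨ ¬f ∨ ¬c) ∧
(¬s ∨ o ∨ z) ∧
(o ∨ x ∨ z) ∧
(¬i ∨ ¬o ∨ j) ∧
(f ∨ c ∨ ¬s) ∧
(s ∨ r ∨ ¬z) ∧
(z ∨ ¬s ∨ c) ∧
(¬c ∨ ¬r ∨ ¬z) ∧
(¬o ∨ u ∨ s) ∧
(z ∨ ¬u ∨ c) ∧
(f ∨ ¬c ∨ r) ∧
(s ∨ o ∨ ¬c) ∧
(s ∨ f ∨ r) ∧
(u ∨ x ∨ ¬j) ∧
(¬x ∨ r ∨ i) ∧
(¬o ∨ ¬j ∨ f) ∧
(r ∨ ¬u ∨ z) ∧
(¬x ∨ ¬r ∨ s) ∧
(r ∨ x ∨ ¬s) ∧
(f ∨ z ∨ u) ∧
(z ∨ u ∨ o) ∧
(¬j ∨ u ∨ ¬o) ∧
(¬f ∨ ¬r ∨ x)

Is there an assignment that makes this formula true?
Yes

Yes, the formula is satisfiable.

One satisfying assignment is: c=False, s=True, x=True, i=True, f=True, u=True, o=True, j=True, r=False, z=True

Verification: With this assignment, all 43 clauses evaluate to true.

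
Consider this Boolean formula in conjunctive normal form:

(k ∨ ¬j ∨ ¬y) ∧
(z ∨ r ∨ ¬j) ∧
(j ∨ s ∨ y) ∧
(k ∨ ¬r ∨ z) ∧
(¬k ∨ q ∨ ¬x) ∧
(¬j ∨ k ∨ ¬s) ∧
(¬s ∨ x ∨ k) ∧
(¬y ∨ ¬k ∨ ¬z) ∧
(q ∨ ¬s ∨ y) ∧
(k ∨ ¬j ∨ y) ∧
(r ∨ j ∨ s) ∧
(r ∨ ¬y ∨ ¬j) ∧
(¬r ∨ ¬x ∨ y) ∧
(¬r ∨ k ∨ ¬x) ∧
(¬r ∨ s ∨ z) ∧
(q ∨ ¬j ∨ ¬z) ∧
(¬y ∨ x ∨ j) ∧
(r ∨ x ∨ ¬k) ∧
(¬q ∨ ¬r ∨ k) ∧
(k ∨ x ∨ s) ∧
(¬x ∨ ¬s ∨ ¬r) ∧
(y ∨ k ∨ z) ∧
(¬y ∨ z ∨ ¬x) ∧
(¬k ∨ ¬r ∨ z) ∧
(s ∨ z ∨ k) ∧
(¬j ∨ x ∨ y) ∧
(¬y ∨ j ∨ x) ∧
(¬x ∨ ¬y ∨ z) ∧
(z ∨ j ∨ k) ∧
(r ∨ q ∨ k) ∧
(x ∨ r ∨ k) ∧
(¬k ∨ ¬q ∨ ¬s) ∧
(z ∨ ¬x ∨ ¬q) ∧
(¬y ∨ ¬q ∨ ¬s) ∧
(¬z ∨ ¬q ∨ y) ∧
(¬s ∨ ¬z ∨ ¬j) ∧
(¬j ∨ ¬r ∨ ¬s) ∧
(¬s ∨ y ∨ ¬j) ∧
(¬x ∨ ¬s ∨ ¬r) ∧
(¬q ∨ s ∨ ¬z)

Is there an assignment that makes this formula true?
No

No, the formula is not satisfiable.

No assignment of truth values to the variables can make all 40 clauses true simultaneously.

The formula is UNSAT (unsatisfiable).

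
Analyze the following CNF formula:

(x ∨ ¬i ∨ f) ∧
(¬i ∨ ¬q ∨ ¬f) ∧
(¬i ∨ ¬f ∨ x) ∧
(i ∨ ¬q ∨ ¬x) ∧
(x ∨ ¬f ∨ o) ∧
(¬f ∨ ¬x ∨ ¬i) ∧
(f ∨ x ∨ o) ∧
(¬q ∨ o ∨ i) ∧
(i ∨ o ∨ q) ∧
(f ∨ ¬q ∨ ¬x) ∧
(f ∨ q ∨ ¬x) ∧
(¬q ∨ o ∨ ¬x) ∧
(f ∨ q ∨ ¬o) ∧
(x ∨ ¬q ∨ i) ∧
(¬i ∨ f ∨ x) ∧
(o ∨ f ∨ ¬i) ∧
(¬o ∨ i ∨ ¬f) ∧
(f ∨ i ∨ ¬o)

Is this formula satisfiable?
No

No, the formula is not satisfiable.

No assignment of truth values to the variables can make all 18 clauses true simultaneously.

The formula is UNSAT (unsatisfiable).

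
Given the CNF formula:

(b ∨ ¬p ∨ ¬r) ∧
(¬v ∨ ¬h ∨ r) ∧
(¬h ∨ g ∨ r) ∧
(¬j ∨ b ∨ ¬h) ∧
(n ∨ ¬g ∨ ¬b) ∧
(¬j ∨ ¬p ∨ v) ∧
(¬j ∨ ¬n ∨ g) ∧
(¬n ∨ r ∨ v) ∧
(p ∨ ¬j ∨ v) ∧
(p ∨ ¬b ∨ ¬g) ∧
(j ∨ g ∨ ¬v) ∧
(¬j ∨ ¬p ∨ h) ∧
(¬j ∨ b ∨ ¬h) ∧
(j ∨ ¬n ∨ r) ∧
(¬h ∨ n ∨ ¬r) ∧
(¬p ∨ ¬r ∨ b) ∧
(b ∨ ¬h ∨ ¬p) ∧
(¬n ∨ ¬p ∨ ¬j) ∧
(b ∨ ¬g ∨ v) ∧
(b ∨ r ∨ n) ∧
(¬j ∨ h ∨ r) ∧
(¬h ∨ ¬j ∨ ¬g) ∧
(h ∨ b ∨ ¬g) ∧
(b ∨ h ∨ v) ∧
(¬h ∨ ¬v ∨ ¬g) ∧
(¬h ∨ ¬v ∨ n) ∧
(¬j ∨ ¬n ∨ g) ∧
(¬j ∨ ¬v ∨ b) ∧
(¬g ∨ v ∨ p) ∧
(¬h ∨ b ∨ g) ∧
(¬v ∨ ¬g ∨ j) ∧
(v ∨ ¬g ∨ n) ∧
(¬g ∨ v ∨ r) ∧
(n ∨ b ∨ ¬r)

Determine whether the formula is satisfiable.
Yes

Yes, the formula is satisfiable.

One satisfying assignment is: p=False, j=False, n=False, v=False, g=False, b=True, r=False, h=False

Verification: With this assignment, all 34 clauses evaluate to true.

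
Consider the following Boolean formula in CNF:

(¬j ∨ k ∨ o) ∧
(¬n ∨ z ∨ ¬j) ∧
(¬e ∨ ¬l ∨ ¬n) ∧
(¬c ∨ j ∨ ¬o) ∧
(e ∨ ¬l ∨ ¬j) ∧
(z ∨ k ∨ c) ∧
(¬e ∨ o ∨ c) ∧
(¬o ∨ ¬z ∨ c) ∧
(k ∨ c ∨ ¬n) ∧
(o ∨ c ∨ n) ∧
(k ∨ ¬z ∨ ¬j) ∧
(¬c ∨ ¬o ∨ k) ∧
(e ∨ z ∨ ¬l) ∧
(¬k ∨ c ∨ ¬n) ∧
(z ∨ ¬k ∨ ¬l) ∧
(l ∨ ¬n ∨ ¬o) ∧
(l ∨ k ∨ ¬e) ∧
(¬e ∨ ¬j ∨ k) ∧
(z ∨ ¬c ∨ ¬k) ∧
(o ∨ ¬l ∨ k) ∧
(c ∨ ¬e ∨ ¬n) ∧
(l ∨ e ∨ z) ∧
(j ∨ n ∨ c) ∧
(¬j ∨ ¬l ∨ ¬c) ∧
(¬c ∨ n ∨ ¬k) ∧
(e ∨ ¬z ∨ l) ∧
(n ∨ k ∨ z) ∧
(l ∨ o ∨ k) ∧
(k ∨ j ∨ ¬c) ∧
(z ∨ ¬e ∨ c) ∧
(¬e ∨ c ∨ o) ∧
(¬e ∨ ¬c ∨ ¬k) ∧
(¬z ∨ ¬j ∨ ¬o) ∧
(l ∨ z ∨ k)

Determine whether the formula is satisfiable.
Yes

Yes, the formula is satisfiable.

One satisfying assignment is: o=False, c=True, z=True, j=False, n=True, e=False, k=True, l=True

Verification: With this assignment, all 34 clauses evaluate to true.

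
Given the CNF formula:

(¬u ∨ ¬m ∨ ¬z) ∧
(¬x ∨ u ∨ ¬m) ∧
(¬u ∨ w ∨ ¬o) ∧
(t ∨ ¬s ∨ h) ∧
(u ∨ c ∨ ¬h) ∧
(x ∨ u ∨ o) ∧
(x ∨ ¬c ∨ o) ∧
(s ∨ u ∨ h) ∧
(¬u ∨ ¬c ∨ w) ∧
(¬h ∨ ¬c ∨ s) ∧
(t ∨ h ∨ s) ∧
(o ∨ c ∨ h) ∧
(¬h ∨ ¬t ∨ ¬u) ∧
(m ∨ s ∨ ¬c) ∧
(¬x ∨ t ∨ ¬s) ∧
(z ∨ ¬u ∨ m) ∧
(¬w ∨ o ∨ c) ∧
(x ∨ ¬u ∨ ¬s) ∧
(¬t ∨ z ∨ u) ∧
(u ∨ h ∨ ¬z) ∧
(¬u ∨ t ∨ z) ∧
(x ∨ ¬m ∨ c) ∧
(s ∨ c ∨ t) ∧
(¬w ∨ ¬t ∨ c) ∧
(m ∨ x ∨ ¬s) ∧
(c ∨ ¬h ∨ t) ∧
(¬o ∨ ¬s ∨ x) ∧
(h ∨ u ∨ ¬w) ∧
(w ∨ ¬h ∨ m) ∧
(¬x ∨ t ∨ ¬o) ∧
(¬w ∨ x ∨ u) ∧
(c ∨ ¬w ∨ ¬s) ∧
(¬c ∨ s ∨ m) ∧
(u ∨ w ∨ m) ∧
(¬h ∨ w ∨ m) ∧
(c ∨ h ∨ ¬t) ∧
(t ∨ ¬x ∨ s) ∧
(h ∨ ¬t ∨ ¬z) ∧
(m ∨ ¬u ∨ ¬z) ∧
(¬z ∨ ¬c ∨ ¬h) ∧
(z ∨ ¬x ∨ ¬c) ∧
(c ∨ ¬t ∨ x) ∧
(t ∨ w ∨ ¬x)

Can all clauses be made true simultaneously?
Yes

Yes, the formula is satisfiable.

One satisfying assignment is: c=True, o=True, z=False, h=False, w=True, t=True, m=True, u=True, s=False, x=False

Verification: With this assignment, all 43 clauses evaluate to true.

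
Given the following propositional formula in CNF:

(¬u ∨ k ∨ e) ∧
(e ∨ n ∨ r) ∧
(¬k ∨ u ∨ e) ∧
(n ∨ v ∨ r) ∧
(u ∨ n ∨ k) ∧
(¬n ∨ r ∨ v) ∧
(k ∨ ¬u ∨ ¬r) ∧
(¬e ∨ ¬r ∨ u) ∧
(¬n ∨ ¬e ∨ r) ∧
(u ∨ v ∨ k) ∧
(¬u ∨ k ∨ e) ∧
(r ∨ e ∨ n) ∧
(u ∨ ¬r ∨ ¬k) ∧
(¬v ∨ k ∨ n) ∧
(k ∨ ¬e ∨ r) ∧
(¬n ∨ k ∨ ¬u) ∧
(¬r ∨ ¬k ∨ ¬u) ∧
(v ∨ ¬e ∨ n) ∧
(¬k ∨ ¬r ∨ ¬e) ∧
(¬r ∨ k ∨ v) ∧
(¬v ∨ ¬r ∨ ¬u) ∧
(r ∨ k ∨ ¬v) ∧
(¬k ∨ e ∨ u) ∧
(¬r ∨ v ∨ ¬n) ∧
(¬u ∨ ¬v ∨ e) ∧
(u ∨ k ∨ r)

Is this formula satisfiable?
Yes

Yes, the formula is satisfiable.

One satisfying assignment is: u=False, r=False, v=True, e=True, n=False, k=True

Verification: With this assignment, all 26 clauses evaluate to true.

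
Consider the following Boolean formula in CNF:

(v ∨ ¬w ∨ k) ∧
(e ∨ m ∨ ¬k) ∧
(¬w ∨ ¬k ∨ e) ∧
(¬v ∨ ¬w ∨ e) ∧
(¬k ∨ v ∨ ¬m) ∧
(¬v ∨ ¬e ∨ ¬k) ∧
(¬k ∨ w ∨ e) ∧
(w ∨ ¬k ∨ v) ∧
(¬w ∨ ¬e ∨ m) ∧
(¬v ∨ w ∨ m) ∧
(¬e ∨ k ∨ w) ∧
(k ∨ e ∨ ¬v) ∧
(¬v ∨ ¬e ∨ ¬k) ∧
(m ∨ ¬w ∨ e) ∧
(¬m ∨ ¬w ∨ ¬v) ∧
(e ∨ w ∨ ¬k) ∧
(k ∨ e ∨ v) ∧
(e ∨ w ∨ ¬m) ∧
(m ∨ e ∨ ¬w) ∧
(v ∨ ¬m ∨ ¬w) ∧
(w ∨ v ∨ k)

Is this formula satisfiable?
No

No, the formula is not satisfiable.

No assignment of truth values to the variables can make all 21 clauses true simultaneously.

The formula is UNSAT (unsatisfiable).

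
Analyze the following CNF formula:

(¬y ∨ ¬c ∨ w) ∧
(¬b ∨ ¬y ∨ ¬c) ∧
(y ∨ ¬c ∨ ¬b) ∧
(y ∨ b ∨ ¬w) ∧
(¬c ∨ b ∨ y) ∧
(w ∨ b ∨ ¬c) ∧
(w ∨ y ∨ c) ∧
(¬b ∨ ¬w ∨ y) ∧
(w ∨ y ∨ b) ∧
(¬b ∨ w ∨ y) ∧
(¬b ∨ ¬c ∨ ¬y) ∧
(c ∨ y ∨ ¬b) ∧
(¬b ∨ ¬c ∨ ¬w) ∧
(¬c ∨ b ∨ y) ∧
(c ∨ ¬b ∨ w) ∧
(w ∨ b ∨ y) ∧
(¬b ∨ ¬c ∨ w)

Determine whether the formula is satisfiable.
Yes

Yes, the formula is satisfiable.

One satisfying assignment is: c=False, y=True, w=False, b=False

Verification: With this assignment, all 17 clauses evaluate to true.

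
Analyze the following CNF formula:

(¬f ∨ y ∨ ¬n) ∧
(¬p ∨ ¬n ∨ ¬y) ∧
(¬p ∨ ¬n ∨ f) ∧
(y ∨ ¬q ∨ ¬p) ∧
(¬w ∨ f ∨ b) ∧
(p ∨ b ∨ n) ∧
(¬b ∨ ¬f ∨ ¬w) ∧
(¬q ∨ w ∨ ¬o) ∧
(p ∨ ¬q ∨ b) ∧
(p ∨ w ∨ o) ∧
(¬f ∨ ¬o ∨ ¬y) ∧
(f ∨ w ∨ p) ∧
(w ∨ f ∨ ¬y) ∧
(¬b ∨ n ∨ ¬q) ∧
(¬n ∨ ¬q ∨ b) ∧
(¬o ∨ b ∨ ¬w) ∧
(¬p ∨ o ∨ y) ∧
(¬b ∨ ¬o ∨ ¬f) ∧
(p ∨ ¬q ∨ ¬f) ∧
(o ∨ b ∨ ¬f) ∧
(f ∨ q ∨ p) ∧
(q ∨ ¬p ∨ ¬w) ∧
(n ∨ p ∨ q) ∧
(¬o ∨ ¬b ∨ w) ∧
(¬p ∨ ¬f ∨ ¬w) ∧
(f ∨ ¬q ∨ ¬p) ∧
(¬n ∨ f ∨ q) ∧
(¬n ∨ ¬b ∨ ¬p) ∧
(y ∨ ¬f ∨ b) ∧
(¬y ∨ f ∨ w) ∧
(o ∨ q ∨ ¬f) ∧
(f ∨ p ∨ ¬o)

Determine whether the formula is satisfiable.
Yes

Yes, the formula is satisfiable.

One satisfying assignment is: p=True, q=False, w=False, b=False, n=False, f=False, o=True, y=False

Verification: With this assignment, all 32 clauses evaluate to true.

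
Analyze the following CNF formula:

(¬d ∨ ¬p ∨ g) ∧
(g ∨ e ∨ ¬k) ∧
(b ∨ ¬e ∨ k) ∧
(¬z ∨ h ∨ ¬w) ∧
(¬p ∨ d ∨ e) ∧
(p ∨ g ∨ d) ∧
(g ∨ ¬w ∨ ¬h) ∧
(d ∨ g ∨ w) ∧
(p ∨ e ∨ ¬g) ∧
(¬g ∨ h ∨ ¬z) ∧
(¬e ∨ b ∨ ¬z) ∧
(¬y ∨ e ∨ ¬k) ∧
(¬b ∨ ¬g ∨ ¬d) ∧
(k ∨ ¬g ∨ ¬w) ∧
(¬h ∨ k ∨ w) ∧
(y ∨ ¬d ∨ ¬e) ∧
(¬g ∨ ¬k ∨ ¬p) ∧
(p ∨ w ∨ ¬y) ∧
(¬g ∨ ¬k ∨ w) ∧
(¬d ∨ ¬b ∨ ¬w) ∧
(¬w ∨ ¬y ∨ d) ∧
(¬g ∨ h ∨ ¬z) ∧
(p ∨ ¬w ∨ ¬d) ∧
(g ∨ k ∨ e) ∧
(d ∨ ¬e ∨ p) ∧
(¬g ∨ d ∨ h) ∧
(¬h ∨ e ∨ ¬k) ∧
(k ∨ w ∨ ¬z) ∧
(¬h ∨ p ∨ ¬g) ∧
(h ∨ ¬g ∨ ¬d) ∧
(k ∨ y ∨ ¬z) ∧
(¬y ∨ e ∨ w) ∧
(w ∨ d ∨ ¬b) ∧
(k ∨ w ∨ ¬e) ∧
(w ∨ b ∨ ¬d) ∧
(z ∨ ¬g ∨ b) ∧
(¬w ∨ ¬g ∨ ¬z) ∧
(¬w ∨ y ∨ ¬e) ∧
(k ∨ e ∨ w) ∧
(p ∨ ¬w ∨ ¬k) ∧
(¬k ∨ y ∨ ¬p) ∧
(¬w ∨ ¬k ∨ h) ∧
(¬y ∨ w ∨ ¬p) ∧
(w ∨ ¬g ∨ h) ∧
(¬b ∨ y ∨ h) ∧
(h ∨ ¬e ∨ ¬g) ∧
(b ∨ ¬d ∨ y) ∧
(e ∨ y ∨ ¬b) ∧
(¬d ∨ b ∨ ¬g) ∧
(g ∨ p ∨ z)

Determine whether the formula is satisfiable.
No

No, the formula is not satisfiable.

No assignment of truth values to the variables can make all 50 clauses true simultaneously.

The formula is UNSAT (unsatisfiable).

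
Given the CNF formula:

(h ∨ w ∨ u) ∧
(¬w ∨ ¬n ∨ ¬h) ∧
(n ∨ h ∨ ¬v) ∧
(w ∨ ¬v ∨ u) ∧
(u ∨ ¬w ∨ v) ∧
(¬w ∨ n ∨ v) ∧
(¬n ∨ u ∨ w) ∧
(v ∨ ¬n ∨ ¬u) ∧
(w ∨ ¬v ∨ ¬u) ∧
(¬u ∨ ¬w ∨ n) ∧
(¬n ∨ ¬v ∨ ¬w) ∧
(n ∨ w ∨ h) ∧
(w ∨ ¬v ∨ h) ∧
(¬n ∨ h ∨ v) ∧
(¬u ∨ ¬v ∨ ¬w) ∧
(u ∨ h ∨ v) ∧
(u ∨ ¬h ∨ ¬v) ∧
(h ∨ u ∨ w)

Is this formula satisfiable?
Yes

Yes, the formula is satisfiable.

One satisfying assignment is: v=False, h=True, u=False, w=False, n=False

Verification: With this assignment, all 18 clauses evaluate to true.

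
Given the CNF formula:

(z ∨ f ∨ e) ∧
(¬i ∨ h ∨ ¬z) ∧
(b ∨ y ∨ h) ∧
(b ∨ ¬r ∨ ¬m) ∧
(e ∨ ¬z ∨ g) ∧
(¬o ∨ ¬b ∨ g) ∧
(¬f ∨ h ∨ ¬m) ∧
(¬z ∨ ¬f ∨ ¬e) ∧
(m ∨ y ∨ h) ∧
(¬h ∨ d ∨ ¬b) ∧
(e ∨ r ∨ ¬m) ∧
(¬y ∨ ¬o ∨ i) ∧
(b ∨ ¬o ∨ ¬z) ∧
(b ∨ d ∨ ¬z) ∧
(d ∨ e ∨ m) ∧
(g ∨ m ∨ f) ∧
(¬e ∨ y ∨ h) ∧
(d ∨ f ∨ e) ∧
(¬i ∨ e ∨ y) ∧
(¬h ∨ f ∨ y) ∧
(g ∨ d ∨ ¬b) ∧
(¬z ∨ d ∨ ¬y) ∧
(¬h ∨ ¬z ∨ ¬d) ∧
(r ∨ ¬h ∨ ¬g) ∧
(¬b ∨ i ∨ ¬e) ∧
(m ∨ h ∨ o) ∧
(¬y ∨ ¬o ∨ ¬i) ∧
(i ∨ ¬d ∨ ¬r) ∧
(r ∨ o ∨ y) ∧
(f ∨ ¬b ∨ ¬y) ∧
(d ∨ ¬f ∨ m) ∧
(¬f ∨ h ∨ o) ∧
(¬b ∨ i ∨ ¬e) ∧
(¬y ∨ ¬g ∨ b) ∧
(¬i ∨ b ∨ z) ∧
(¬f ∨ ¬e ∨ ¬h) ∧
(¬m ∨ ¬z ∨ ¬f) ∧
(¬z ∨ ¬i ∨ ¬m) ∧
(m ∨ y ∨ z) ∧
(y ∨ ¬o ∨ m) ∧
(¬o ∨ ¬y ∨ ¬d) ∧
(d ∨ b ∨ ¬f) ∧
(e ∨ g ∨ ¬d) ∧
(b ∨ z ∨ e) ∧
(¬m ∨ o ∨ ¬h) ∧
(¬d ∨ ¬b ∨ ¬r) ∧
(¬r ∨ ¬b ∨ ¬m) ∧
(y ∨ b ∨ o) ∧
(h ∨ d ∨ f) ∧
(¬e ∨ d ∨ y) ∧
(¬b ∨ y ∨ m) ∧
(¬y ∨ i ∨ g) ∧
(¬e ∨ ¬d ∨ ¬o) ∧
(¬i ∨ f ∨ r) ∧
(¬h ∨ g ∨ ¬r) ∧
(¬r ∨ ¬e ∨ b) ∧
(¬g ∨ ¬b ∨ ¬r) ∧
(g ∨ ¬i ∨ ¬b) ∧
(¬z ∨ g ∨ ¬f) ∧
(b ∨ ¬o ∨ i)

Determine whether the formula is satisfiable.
No

No, the formula is not satisfiable.

No assignment of truth values to the variables can make all 60 clauses true simultaneously.

The formula is UNSAT (unsatisfiable).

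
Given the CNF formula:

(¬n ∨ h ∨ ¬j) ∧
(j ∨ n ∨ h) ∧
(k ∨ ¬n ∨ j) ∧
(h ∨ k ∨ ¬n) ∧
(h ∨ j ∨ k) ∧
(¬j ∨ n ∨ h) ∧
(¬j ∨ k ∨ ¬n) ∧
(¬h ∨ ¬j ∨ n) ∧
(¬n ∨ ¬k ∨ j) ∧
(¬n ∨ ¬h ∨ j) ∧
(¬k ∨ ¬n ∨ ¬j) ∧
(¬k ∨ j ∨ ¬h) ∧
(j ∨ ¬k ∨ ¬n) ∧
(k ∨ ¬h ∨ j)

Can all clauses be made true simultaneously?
No

No, the formula is not satisfiable.

No assignment of truth values to the variables can make all 14 clauses true simultaneously.

The formula is UNSAT (unsatisfiable).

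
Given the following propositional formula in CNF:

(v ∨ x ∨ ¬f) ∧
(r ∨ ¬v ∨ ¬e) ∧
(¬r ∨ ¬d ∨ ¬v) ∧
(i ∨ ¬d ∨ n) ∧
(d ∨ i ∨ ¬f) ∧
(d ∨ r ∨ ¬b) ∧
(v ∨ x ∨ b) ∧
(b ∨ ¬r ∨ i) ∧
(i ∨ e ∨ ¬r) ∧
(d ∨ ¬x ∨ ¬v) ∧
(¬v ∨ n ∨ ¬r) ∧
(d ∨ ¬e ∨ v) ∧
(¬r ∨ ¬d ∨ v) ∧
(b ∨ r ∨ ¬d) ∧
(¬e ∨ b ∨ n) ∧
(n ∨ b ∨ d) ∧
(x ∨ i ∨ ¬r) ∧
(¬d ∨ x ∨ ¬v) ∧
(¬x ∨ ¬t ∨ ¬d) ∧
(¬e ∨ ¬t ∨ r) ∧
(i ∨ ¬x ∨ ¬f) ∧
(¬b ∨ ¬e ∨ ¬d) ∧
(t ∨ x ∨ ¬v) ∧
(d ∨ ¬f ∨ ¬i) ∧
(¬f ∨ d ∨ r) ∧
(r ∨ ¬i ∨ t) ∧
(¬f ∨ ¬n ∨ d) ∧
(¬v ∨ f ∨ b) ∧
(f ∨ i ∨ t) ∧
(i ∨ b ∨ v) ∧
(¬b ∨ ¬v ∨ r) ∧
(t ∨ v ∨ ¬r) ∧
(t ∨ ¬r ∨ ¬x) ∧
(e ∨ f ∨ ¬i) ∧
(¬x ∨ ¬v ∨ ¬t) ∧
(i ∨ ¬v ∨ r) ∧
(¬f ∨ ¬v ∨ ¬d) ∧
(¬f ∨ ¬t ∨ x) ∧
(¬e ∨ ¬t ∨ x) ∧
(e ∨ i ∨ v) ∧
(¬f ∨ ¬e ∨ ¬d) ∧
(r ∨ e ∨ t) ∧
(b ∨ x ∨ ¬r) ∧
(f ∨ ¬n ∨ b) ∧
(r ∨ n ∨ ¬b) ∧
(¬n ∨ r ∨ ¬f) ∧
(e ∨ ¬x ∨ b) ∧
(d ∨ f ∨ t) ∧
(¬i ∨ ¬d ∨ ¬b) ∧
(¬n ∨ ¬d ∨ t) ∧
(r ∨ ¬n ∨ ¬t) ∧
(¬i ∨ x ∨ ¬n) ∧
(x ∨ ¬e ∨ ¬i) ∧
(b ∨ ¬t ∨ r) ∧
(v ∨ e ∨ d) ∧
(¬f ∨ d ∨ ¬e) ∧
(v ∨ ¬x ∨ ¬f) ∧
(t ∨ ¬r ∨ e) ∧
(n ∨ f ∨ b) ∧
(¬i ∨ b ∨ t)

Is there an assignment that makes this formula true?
No

No, the formula is not satisfiable.

No assignment of truth values to the variables can make all 60 clauses true simultaneously.

The formula is UNSAT (unsatisfiable).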